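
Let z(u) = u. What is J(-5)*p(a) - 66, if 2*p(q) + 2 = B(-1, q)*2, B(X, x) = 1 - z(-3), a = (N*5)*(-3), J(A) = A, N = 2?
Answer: -81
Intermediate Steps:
a = -30 (a = (2*5)*(-3) = 10*(-3) = -30)
B(X, x) = 4 (B(X, x) = 1 - 1*(-3) = 1 + 3 = 4)
p(q) = 3 (p(q) = -1 + (4*2)/2 = -1 + (½)*8 = -1 + 4 = 3)
J(-5)*p(a) - 66 = -5*3 - 66 = -15 - 66 = -81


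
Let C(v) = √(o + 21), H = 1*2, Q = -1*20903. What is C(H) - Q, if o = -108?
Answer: 20903 + I*√87 ≈ 20903.0 + 9.3274*I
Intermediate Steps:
Q = -20903
H = 2
C(v) = I*√87 (C(v) = √(-108 + 21) = √(-87) = I*√87)
C(H) - Q = I*√87 - 1*(-20903) = I*√87 + 20903 = 20903 + I*√87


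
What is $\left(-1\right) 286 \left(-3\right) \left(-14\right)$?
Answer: $-12012$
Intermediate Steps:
$\left(-1\right) 286 \left(-3\right) \left(-14\right) = \left(-286\right) \left(-3\right) \left(-14\right) = 858 \left(-14\right) = -12012$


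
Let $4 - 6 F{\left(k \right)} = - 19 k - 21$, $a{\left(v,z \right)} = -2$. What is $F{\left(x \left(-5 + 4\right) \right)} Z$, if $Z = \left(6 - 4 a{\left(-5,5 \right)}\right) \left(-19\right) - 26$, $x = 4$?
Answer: $2482$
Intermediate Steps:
$Z = -292$ ($Z = \left(6 - -8\right) \left(-19\right) - 26 = \left(6 + 8\right) \left(-19\right) - 26 = 14 \left(-19\right) - 26 = -266 - 26 = -292$)
$F{\left(k \right)} = \frac{25}{6} + \frac{19 k}{6}$ ($F{\left(k \right)} = \frac{2}{3} - \frac{- 19 k - 21}{6} = \frac{2}{3} - \frac{-21 - 19 k}{6} = \frac{2}{3} + \left(\frac{7}{2} + \frac{19 k}{6}\right) = \frac{25}{6} + \frac{19 k}{6}$)
$F{\left(x \left(-5 + 4\right) \right)} Z = \left(\frac{25}{6} + \frac{19 \cdot 4 \left(-5 + 4\right)}{6}\right) \left(-292\right) = \left(\frac{25}{6} + \frac{19 \cdot 4 \left(-1\right)}{6}\right) \left(-292\right) = \left(\frac{25}{6} + \frac{19}{6} \left(-4\right)\right) \left(-292\right) = \left(\frac{25}{6} - \frac{38}{3}\right) \left(-292\right) = \left(- \frac{17}{2}\right) \left(-292\right) = 2482$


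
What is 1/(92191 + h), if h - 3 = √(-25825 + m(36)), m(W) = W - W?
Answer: 92194/8499759461 - 5*I*√1033/8499759461 ≈ 1.0847e-5 - 1.8907e-8*I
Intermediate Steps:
m(W) = 0
h = 3 + 5*I*√1033 (h = 3 + √(-25825 + 0) = 3 + √(-25825) = 3 + 5*I*√1033 ≈ 3.0 + 160.7*I)
1/(92191 + h) = 1/(92191 + (3 + 5*I*√1033)) = 1/(92194 + 5*I*√1033)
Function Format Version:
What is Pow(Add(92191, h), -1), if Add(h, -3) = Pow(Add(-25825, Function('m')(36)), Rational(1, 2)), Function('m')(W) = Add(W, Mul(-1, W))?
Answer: Add(Rational(92194, 8499759461), Mul(Rational(-5, 8499759461), I, Pow(1033, Rational(1, 2)))) ≈ Add(1.0847e-5, Mul(-1.8907e-8, I))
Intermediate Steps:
Function('m')(W) = 0
h = Add(3, Mul(5, I, Pow(1033, Rational(1, 2)))) (h = Add(3, Pow(Add(-25825, 0), Rational(1, 2))) = Add(3, Pow(-25825, Rational(1, 2))) = Add(3, Mul(5, I, Pow(1033, Rational(1, 2)))) ≈ Add(3.0000, Mul(160.70, I)))
Pow(Add(92191, h), -1) = Pow(Add(92191, Add(3, Mul(5, I, Pow(1033, Rational(1, 2))))), -1) = Pow(Add(92194, Mul(5, I, Pow(1033, Rational(1, 2)))), -1)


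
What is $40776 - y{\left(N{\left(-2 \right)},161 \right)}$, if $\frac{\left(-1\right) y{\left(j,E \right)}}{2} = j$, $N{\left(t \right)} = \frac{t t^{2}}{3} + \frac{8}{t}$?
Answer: $\frac{122288}{3} \approx 40763.0$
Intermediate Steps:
$N{\left(t \right)} = \frac{8}{t} + \frac{t^{3}}{3}$ ($N{\left(t \right)} = t^{3} \cdot \frac{1}{3} + \frac{8}{t} = \frac{t^{3}}{3} + \frac{8}{t} = \frac{8}{t} + \frac{t^{3}}{3}$)
$y{\left(j,E \right)} = - 2 j$
$40776 - y{\left(N{\left(-2 \right)},161 \right)} = 40776 - - 2 \frac{24 + \left(-2\right)^{4}}{3 \left(-2\right)} = 40776 - - 2 \cdot \frac{1}{3} \left(- \frac{1}{2}\right) \left(24 + 16\right) = 40776 - - 2 \cdot \frac{1}{3} \left(- \frac{1}{2}\right) 40 = 40776 - \left(-2\right) \left(- \frac{20}{3}\right) = 40776 - \frac{40}{3} = \frac{122288}{3}$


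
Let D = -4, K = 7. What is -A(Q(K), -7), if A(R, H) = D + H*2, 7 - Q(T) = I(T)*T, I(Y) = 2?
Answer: 18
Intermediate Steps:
Q(T) = 7 - 2*T
A(R, H) = -4 + 2*H (A(R, H) = -4 + H*2 = -4 + 2*H)
-A(Q(K), -7) = -(-4 + 2*(-7)) = -(-4 - 14) = -1*(-18) = 18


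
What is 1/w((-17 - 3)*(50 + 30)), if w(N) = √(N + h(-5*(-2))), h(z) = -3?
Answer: -I*√1603/1603 ≈ -0.024977*I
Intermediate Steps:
w(N) = √(-3 + N) (w(N) = √(N - 3) = √(-3 + N))
1/w((-17 - 3)*(50 + 30)) = 1/(√(-3 + (-17 - 3)*(50 + 30))) = 1/(√(-3 - 20*80)) = 1/(√(-3 - 1600)) = 1/(√(-1603)) = 1/(I*√1603) = -I*√1603/1603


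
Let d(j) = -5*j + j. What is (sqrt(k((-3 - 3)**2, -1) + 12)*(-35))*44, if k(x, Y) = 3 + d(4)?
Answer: -1540*I ≈ -1540.0*I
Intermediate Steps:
d(j) = -4*j
k(x, Y) = -13 (k(x, Y) = 3 - 4*4 = 3 - 16 = -13)
(sqrt(k((-3 - 3)**2, -1) + 12)*(-35))*44 = (sqrt(-13 + 12)*(-35))*44 = (sqrt(-1)*(-35))*44 = (I*(-35))*44 = -35*I*44 = -1540*I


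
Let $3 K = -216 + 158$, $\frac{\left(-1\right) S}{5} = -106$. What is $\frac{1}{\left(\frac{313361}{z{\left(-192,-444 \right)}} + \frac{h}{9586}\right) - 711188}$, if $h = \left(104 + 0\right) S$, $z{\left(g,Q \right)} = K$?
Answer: $- \frac{277994}{202210216211} \approx -1.3748 \cdot 10^{-6}$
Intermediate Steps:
$S = 530$ ($S = \left(-5\right) \left(-106\right) = 530$)
$K = - \frac{58}{3}$ ($K = \frac{-216 + 158}{3} = \frac{1}{3} \left(-58\right) = - \frac{58}{3} \approx -19.333$)
$z{\left(g,Q \right)} = - \frac{58}{3}$
$h = 55120$ ($h = \left(104 + 0\right) 530 = 104 \cdot 530 = 55120$)
$\frac{1}{\left(\frac{313361}{z{\left(-192,-444 \right)}} + \frac{h}{9586}\right) - 711188} = \frac{1}{\left(\frac{313361}{- \frac{58}{3}} + \frac{55120}{9586}\right) - 711188} = \frac{1}{\left(313361 \left(- \frac{3}{58}\right) + 55120 \cdot \frac{1}{9586}\right) - 711188} = \frac{1}{\left(- \frac{940083}{58} + \frac{27560}{4793}\right) - 711188} = \frac{1}{- \frac{4504219339}{277994} - 711188} = \frac{1}{- \frac{202210216211}{277994}} = - \frac{277994}{202210216211}$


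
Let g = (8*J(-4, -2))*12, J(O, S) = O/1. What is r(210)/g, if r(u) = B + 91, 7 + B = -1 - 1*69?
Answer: -7/192 ≈ -0.036458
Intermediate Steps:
B = -77 (B = -7 + (-1 - 1*69) = -7 + (-1 - 69) = -7 - 70 = -77)
J(O, S) = O (J(O, S) = O*1 = O)
g = -384 (g = (8*(-4))*12 = -32*12 = -384)
r(u) = 14 (r(u) = -77 + 91 = 14)
r(210)/g = 14/(-384) = 14*(-1/384) = -7/192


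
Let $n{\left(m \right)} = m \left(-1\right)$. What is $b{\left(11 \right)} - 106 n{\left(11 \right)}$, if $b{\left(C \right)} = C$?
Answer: $1177$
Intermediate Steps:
$n{\left(m \right)} = - m$
$b{\left(11 \right)} - 106 n{\left(11 \right)} = 11 - 106 \left(\left(-1\right) 11\right) = 11 - -1166 = 11 + 1166 = 1177$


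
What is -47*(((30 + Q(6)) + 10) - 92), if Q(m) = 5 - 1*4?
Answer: 2397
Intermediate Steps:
Q(m) = 1 (Q(m) = 5 - 4 = 1)
-47*(((30 + Q(6)) + 10) - 92) = -47*(((30 + 1) + 10) - 92) = -47*((31 + 10) - 92) = -47*(41 - 92) = -47*(-51) = 2397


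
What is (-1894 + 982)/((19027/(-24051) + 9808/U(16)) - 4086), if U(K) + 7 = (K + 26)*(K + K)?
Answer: 29326442544/131179726973 ≈ 0.22356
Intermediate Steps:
U(K) = -7 + 2*K*(26 + K) (U(K) = -7 + (K + 26)*(K + K) = -7 + (26 + K)*(2*K) = -7 + 2*K*(26 + K))
(-1894 + 982)/((19027/(-24051) + 9808/U(16)) - 4086) = (-1894 + 982)/((19027/(-24051) + 9808/(-7 + 2*16² + 52*16)) - 4086) = -912/((19027*(-1/24051) + 9808/(-7 + 2*256 + 832)) - 4086) = -912/((-19027/24051 + 9808/(-7 + 512 + 832)) - 4086) = -912/((-19027/24051 + 9808/1337) - 4086) = -912/(210453109/32156187 - 4086) = -912/(-131179726973/32156187) = -912*(-32156187/131179726973) = 29326442544/131179726973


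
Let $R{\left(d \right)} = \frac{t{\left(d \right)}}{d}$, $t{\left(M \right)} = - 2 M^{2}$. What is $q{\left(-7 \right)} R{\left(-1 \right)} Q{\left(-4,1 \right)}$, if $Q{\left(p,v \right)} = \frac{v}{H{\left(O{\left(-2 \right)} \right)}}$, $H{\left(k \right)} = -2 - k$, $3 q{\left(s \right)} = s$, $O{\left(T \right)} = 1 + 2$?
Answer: $\frac{14}{15} \approx 0.93333$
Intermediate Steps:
$O{\left(T \right)} = 3$
$q{\left(s \right)} = \frac{s}{3}$
$Q{\left(p,v \right)} = - \frac{v}{5}$ ($Q{\left(p,v \right)} = \frac{v}{-2 - 3} = \frac{v}{-5} = v \left(- \frac{1}{5}\right) = - \frac{v}{5}$)
$R{\left(d \right)} = - 2 d$ ($R{\left(d \right)} = \frac{\left(-2\right) d^{2}}{d} = - 2 d$)
$q{\left(-7 \right)} R{\left(-1 \right)} Q{\left(-4,1 \right)} = \frac{1}{3} \left(-7\right) \left(\left(-2\right) \left(-1\right)\right) \left(\left(- \frac{1}{5}\right) 1\right) = \left(- \frac{7}{3}\right) 2 \left(- \frac{1}{5}\right) = \left(- \frac{14}{3}\right) \left(- \frac{1}{5}\right) = \frac{14}{15}$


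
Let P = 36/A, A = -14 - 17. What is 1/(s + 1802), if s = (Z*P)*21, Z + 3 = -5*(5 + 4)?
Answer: 31/92150 ≈ 0.00033641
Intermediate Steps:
Z = -48 (Z = -3 - 5*(5 + 4) = -3 - 5*9 = -3 - 45 = -48)
A = -31
P = -36/31 (P = 36/(-31) = 36*(-1/31) = -36/31 ≈ -1.1613)
s = 36288/31 (s = -48*(-36/31)*21 = (1728/31)*21 = 36288/31 ≈ 1170.6)
1/(s + 1802) = 1/(36288/31 + 1802) = 1/(92150/31) = 31/92150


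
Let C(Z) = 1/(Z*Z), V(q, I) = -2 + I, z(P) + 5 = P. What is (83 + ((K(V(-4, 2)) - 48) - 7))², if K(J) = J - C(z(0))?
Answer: 488601/625 ≈ 781.76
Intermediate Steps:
z(P) = -5 + P
C(Z) = Z⁻²
K(J) = -1/25 + J (K(J) = J - 1/(-5 + 0)² = J - 1/(-5)² = J - 1*1/25 = J - 1/25 = -1/25 + J)
(83 + ((K(V(-4, 2)) - 48) - 7))² = (83 + (((-1/25 + (-2 + 2)) - 48) - 7))² = (83 + (((-1/25 + 0) - 48) - 7))² = (83 + ((-1/25 - 48) - 7))² = (83 + (-1201/25 - 7))² = (83 - 1376/25)² = (699/25)² = 488601/625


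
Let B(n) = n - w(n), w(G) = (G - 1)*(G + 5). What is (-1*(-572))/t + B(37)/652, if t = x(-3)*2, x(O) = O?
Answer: -190897/1956 ≈ -97.596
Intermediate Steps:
w(G) = (-1 + G)*(5 + G)
B(n) = 5 - n² - 3*n (B(n) = n - (-5 + n² + 4*n) = n + (5 - n² - 4*n) = 5 - n² - 3*n)
t = -6 (t = -3*2 = -6)
(-1*(-572))/t + B(37)/652 = -1*(-572)/(-6) + (5 - 1*37² - 3*37)/652 = 572*(-⅙) + (5 - 1*1369 - 111)*(1/652) = -286/3 + (5 - 1369 - 111)*(1/652) = -286/3 - 1475*1/652 = -286/3 - 1475/652 = -190897/1956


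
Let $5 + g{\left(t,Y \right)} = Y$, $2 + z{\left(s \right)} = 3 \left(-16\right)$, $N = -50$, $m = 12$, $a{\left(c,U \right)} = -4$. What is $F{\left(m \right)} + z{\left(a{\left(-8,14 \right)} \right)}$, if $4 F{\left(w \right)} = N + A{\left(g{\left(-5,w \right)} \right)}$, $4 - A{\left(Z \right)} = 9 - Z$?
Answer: $-62$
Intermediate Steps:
$z{\left(s \right)} = -50$ ($z{\left(s \right)} = -2 + 3 \left(-16\right) = -2 - 48 = -50$)
$g{\left(t,Y \right)} = -5 + Y$
$A{\left(Z \right)} = -5 + Z$ ($A{\left(Z \right)} = 4 - \left(9 - Z\right) = 4 + \left(-9 + Z\right) = -5 + Z$)
$F{\left(w \right)} = -15 + \frac{w}{4}$ ($F{\left(w \right)} = \frac{-50 + \left(-5 + \left(-5 + w\right)\right)}{4} = \frac{-50 + \left(-10 + w\right)}{4} = \frac{-60 + w}{4} = -15 + \frac{w}{4}$)
$F{\left(m \right)} + z{\left(a{\left(-8,14 \right)} \right)} = \left(-15 + \frac{1}{4} \cdot 12\right) - 50 = \left(-15 + 3\right) - 50 = -12 - 50 = -62$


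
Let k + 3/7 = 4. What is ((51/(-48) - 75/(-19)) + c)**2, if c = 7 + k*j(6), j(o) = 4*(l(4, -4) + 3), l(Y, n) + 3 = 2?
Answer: 6696967225/4528384 ≈ 1478.9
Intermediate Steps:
l(Y, n) = -1 (l(Y, n) = -3 + 2 = -1)
k = 25/7 (k = -3/7 + 4 = 25/7 ≈ 3.5714)
j(o) = 8 (j(o) = 4*(-1 + 3) = 4*2 = 8)
c = 249/7 (c = 7 + (25/7)*8 = 7 + 200/7 = 249/7 ≈ 35.571)
((51/(-48) - 75/(-19)) + c)**2 = ((51/(-48) - 75/(-19)) + 249/7)**2 = ((51*(-1/48) - 75*(-1/19)) + 249/7)**2 = ((-17/16 + 75/19) + 249/7)**2 = (877/304 + 249/7)**2 = (81835/2128)**2 = 6696967225/4528384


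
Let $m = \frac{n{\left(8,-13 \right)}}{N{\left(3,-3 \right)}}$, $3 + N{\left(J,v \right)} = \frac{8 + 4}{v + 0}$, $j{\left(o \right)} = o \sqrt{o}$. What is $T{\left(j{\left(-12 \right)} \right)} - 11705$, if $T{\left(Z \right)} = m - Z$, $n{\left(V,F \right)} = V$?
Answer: $- \frac{81943}{7} + 24 i \sqrt{3} \approx -11706.0 + 41.569 i$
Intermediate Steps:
$j{\left(o \right)} = o^{\frac{3}{2}}$
$N{\left(J,v \right)} = -3 + \frac{12}{v}$ ($N{\left(J,v \right)} = -3 + \frac{8 + 4}{v + 0} = -3 + \frac{12}{v}$)
$m = - \frac{8}{7}$ ($m = \frac{8}{-3 + \frac{12}{-3}} = \frac{8}{-3 + 12 \left(- \frac{1}{3}\right)} = \frac{8}{-3 - 4} = \frac{8}{-7} = 8 \left(- \frac{1}{7}\right) = - \frac{8}{7} \approx -1.1429$)
$T{\left(Z \right)} = - \frac{8}{7} - Z$
$T{\left(j{\left(-12 \right)} \right)} - 11705 = \left(- \frac{8}{7} - \left(-12\right)^{\frac{3}{2}}\right) - 11705 = \left(- \frac{8}{7} - - 24 i \sqrt{3}\right) - 11705 = \left(- \frac{8}{7} + 24 i \sqrt{3}\right) - 11705 = - \frac{81943}{7} + 24 i \sqrt{3}$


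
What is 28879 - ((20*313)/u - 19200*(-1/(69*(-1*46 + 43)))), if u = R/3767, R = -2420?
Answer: 323241070/8349 ≈ 38716.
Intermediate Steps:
u = -2420/3767 ≈ -0.64242
28879 - ((20*313)/u - 19200*(-1/(69*(-1*46 + 43)))) = 28879 - ((20*313)/(-2420/3767) - 19200*(-1/(69*(-1*46 + 43)))) = 28879 - (6260*(-3767/2420) - 19200*(-1/(69*(-46 + 43)))) = 28879 - (-1179071/121 - 19200/((-69*(-3)))) = 28879 - (-1179071/121 - 19200/207) = 28879 - (-1179071/121 - 19200*1/207) = 28879 - (-1179071/121 - 6400/69) = 28879 - 1*(-82130299/8349) = 28879 + 82130299/8349 = 323241070/8349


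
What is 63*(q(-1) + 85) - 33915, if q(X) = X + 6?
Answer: -28245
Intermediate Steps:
q(X) = 6 + X
63*(q(-1) + 85) - 33915 = 63*((6 - 1) + 85) - 33915 = 63*(5 + 85) - 33915 = 63*90 - 33915 = 5670 - 33915 = -28245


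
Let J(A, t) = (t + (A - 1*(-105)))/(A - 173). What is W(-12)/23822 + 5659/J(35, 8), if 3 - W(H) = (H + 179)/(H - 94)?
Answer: -492995390641/93429884 ≈ -5276.6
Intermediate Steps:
W(H) = 3 - (179 + H)/(-94 + H) (W(H) = 3 - (H + 179)/(H - 94) = 3 - (179 + H)/(-94 + H))
J(A, t) = (105 + A + t)/(-173 + A) (J(A, t) = (t + (A + 105))/(-173 + A) = (t + (105 + A))/(-173 + A) = (105 + A + t)/(-173 + A))
W(-12)/23822 + 5659/J(35, 8) = ((-461 + 2*(-12))/(-94 - 12))/23822 + 5659/(((105 + 35 + 8)/(-173 + 35))) = ((-461 - 24)/(-106))*(1/23822) + 5659/((148/(-138))) = -1/106*(-485)*(1/23822) + 5659/((-1/138*148)) = (485/106)*(1/23822) + 5659/(-74/69) = 485/2525132 + 5659*(-69/74) = 485/2525132 - 390471/74 = -492995390641/93429884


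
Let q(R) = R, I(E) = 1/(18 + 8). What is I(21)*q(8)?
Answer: 4/13 ≈ 0.30769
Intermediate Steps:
I(E) = 1/26
I(21)*q(8) = (1/26)*8 = 4/13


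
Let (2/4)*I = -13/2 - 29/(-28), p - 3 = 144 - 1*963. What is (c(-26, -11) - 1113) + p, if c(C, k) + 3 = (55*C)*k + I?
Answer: 193019/14 ≈ 13787.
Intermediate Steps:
p = -816 (p = 3 + (144 - 1*963) = 3 + (144 - 963) = 3 - 819 = -816)
I = -153/14 (I = 2*(-13/2 - 29/(-28)) = 2*(-13*½ - 29*(-1/28)) = 2*(-13/2 + 29/28) = 2*(-153/28) = -153/14 ≈ -10.929)
c(C, k) = -195/14 + 55*C*k (c(C, k) = -3 + ((55*C)*k - 153/14) = -3 + (55*C*k - 153/14) = -3 + (-153/14 + 55*C*k) = -195/14 + 55*C*k)
(c(-26, -11) - 1113) + p = ((-195/14 + 55*(-26)*(-11)) - 1113) - 816 = ((-195/14 + 15730) - 1113) - 816 = (220025/14 - 1113) - 816 = 204443/14 - 816 = 193019/14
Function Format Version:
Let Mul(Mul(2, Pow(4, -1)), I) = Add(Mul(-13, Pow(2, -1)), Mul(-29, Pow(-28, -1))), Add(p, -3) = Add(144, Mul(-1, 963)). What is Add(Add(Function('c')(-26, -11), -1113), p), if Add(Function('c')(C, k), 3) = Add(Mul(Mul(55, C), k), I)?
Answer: Rational(193019, 14) ≈ 13787.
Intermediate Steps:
p = -816 (p = Add(3, Add(144, Mul(-1, 963))) = Add(3, Add(144, -963)) = Add(3, -819) = -816)
I = Rational(-153, 14) (I = Mul(2, Add(Mul(-13, Pow(2, -1)), Mul(-29, Pow(-28, -1)))) = Mul(2, Add(Mul(-13, Rational(1, 2)), Mul(-29, Rational(-1, 28)))) = Mul(2, Add(Rational(-13, 2), Rational(29, 28))) = Mul(2, Rational(-153, 28)) = Rational(-153, 14) ≈ -10.929)
Function('c')(C, k) = Add(Rational(-195, 14), Mul(55, C, k)) (Function('c')(C, k) = Add(-3, Add(Mul(Mul(55, C), k), Rational(-153, 14))) = Add(-3, Add(Mul(55, C, k), Rational(-153, 14))) = Add(-3, Add(Rational(-153, 14), Mul(55, C, k))) = Add(Rational(-195, 14), Mul(55, C, k)))
Add(Add(Function('c')(-26, -11), -1113), p) = Add(Add(Add(Rational(-195, 14), Mul(55, -26, -11)), -1113), -816) = Add(Add(Add(Rational(-195, 14), 15730), -1113), -816) = Add(Add(Rational(220025, 14), -1113), -816) = Add(Rational(204443, 14), -816) = Rational(193019, 14)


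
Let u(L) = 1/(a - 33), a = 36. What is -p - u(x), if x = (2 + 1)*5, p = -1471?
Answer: 4412/3 ≈ 1470.7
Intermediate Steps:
x = 15 (x = 3*5 = 15)
u(L) = ⅓ (u(L) = 1/(36 - 33) = 1/3 = ⅓)
-p - u(x) = -1*(-1471) - 1*⅓ = 1471 - ⅓ = 4412/3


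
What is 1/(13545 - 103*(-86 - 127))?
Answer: 1/35484 ≈ 2.8182e-5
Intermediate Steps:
1/(13545 - 103*(-86 - 127)) = 1/(13545 - 103*(-213)) = 1/(13545 + 21939) = 1/35484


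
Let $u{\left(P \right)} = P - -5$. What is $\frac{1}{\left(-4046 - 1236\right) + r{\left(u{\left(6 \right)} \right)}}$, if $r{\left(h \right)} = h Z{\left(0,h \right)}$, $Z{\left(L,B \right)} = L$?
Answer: $- \frac{1}{5282} \approx -0.00018932$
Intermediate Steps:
$u{\left(P \right)} = 5 + P$ ($u{\left(P \right)} = P + 5 = 5 + P$)
$r{\left(h \right)} = 0$ ($r{\left(h \right)} = h 0 = 0$)
$\frac{1}{\left(-4046 - 1236\right) + r{\left(u{\left(6 \right)} \right)}} = \frac{1}{\left(-4046 - 1236\right) + 0} = \frac{1}{-5282 + 0} = \frac{1}{-5282} = - \frac{1}{5282}$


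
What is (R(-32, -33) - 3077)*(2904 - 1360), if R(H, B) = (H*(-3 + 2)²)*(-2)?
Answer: -4652072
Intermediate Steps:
R(H, B) = -2*H (R(H, B) = (H*(-1)²)*(-2) = (H*1)*(-2) = H*(-2) = -2*H)
(R(-32, -33) - 3077)*(2904 - 1360) = (-2*(-32) - 3077)*(2904 - 1360) = (64 - 3077)*1544 = -3013*1544 = -4652072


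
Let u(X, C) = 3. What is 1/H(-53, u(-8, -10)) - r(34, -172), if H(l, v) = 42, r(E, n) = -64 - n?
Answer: -4535/42 ≈ -107.98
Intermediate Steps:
1/H(-53, u(-8, -10)) - r(34, -172) = 1/42 - (-64 - 1*(-172)) = 1/42 - (-64 + 172) = 1/42 - 1*108 = 1/42 - 108 = -4535/42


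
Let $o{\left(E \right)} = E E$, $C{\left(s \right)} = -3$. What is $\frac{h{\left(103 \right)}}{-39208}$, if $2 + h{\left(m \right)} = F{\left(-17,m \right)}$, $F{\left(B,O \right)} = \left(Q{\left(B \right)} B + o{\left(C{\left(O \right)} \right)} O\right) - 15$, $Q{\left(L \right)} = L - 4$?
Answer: $- \frac{1267}{39208} \approx -0.032315$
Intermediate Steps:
$o{\left(E \right)} = E^{2}$
$Q{\left(L \right)} = -4 + L$ ($Q{\left(L \right)} = L - 4 = -4 + L$)
$F{\left(B,O \right)} = -15 + 9 O + B \left(-4 + B\right)$ ($F{\left(B,O \right)} = \left(\left(-4 + B\right) B + \left(-3\right)^{2} O\right) - 15 = \left(B \left(-4 + B\right) + 9 O\right) - 15 = \left(9 O + B \left(-4 + B\right)\right) - 15 = -15 + 9 O + B \left(-4 + B\right)$)
$h{\left(m \right)} = 340 + 9 m$ ($h{\left(m \right)} = -2 - \left(15 - 9 m + 17 \left(-4 - 17\right)\right) = -2 - \left(-342 - 9 m\right) = -2 + \left(-15 + 9 m + 357\right) = -2 + \left(342 + 9 m\right) = 340 + 9 m$)
$\frac{h{\left(103 \right)}}{-39208} = \frac{340 + 9 \cdot 103}{-39208} = \left(340 + 927\right) \left(- \frac{1}{39208}\right) = 1267 \left(- \frac{1}{39208}\right) = - \frac{1267}{39208}$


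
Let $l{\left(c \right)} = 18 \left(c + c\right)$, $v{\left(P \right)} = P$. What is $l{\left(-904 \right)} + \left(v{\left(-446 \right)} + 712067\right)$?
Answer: $679077$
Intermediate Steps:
$l{\left(c \right)} = 36 c$ ($l{\left(c \right)} = 18 \cdot 2 c = 36 c$)
$l{\left(-904 \right)} + \left(v{\left(-446 \right)} + 712067\right) = 36 \left(-904\right) + \left(-446 + 712067\right) = -32544 + 711621 = 679077$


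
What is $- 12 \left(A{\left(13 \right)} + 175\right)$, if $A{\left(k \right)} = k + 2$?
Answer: $-2280$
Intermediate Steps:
$A{\left(k \right)} = 2 + k$
$- 12 \left(A{\left(13 \right)} + 175\right) = - 12 \left(\left(2 + 13\right) + 175\right) = - 12 \left(15 + 175\right) = \left(-12\right) 190 = -2280$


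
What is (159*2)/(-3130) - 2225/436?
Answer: -3551449/682340 ≈ -5.2048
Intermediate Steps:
(159*2)/(-3130) - 2225/436 = 318*(-1/3130) - 2225*1/436 = -159/1565 - 2225/436 = -3551449/682340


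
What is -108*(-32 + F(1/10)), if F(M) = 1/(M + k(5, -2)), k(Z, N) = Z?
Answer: 58392/17 ≈ 3434.8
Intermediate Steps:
F(M) = 1/(5 + M) (F(M) = 1/(M + 5) = 1/(5 + M))
-108*(-32 + F(1/10)) = -108*(-32 + 1/(5 + 1/10)) = -108*(-32 + 1/(5 + ⅒)) = -108*(-32 + 1/(51/10)) = -108*(-32 + 10/51) = -108*(-1622/51) = 58392/17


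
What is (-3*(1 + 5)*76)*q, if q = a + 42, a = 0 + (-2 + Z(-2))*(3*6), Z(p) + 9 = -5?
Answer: 336528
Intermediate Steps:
Z(p) = -14 (Z(p) = -9 - 5 = -14)
a = -288 (a = 0 + (-2 - 14)*(3*6) = 0 - 16*18 = 0 - 288 = -288)
q = -246 (q = -288 + 42 = -246)
(-3*(1 + 5)*76)*q = (-3*(1 + 5)*76)*(-246) = (-3*6*76)*(-246) = -18*76*(-246) = -1368*(-246) = 336528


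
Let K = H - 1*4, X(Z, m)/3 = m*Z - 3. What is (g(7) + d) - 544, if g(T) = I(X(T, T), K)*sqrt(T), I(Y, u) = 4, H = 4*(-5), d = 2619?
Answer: 2075 + 4*sqrt(7) ≈ 2085.6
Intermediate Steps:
H = -20
X(Z, m) = -9 + 3*Z*m (X(Z, m) = 3*(m*Z - 3) = 3*(Z*m - 3) = 3*(-3 + Z*m) = -9 + 3*Z*m)
K = -24 (K = -20 - 1*4 = -20 - 4 = -24)
g(T) = 4*sqrt(T)
(g(7) + d) - 544 = (4*sqrt(7) + 2619) - 544 = (2619 + 4*sqrt(7)) - 544 = 2075 + 4*sqrt(7)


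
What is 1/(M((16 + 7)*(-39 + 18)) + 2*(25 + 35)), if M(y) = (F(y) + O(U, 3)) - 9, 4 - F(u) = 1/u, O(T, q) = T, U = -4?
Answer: 483/53614 ≈ 0.0090088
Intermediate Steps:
F(u) = 4 - 1/u
M(y) = -9 - 1/y (M(y) = ((4 - 1/y) - 4) - 9 = -1/y - 9 = -9 - 1/y)
1/(M((16 + 7)*(-39 + 18)) + 2*(25 + 35)) = 1/((-9 - 1/((16 + 7)*(-39 + 18))) + 2*(25 + 35)) = 1/((-9 - 1/(23*(-21))) + 2*60) = 1/((-9 - 1/(-483)) + 120) = 1/((-9 - 1*(-1/483)) + 120) = 1/((-9 + 1/483) + 120) = 1/(-4346/483 + 120) = 1/(53614/483) = 483/53614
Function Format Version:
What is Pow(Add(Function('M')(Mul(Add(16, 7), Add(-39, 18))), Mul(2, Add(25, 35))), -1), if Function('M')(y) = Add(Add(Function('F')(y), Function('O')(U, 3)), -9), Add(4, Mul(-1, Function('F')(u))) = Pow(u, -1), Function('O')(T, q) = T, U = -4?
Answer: Rational(483, 53614) ≈ 0.0090088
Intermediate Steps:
Function('F')(u) = Add(4, Mul(-1, Pow(u, -1)))
Function('M')(y) = Add(-9, Mul(-1, Pow(y, -1))) (Function('M')(y) = Add(Add(Add(4, Mul(-1, Pow(y, -1))), -4), -9) = Add(Mul(-1, Pow(y, -1)), -9) = Add(-9, Mul(-1, Pow(y, -1))))
Pow(Add(Function('M')(Mul(Add(16, 7), Add(-39, 18))), Mul(2, Add(25, 35))), -1) = Pow(Add(Add(-9, Mul(-1, Pow(Mul(Add(16, 7), Add(-39, 18)), -1))), Mul(2, Add(25, 35))), -1) = Pow(Add(Add(-9, Mul(-1, Pow(Mul(23, -21), -1))), Mul(2, 60)), -1) = Pow(Add(Add(-9, Mul(-1, Pow(-483, -1))), 120), -1) = Pow(Add(Add(-9, Mul(-1, Rational(-1, 483))), 120), -1) = Pow(Add(Add(-9, Rational(1, 483)), 120), -1) = Pow(Add(Rational(-4346, 483), 120), -1) = Pow(Rational(53614, 483), -1) = Rational(483, 53614)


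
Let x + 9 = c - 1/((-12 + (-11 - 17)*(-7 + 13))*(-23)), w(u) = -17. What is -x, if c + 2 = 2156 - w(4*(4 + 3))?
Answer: -8950679/4140 ≈ -2162.0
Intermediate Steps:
c = 2171 (c = -2 + (2156 - 1*(-17)) = -2 + (2156 + 17) = -2 + 2173 = 2171)
x = 8950679/4140 (x = -9 + (2171 - 1/((-12 + (-11 - 17)*(-7 + 13))*(-23))) = -9 + (2171 - 1/((-12 - 28*6)*(-23))) = -9 + (2171 - 1/((-12 - 168)*(-23))) = -9 + (2171 - 1/((-180*(-23)))) = -9 + (2171 - 1/4140) = -9 + 8987939/4140 = 8950679/4140 ≈ 2162.0)
-x = -1*8950679/4140 = -8950679/4140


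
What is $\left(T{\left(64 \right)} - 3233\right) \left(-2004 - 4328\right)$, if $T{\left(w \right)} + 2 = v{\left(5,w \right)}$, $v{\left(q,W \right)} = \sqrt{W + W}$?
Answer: $20484020 - 50656 \sqrt{2} \approx 2.0412 \cdot 10^{7}$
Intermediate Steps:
$v{\left(q,W \right)} = \sqrt{2} \sqrt{W}$ ($v{\left(q,W \right)} = \sqrt{2 W} = \sqrt{2} \sqrt{W}$)
$T{\left(w \right)} = -2 + \sqrt{2} \sqrt{w}$
$\left(T{\left(64 \right)} - 3233\right) \left(-2004 - 4328\right) = \left(\left(-2 + \sqrt{2} \sqrt{64}\right) - 3233\right) \left(-2004 - 4328\right) = \left(\left(-2 + \sqrt{2} \cdot 8\right) - 3233\right) \left(-6332\right) = \left(\left(-2 + 8 \sqrt{2}\right) - 3233\right) \left(-6332\right) = \left(-3235 + 8 \sqrt{2}\right) \left(-6332\right) = 20484020 - 50656 \sqrt{2}$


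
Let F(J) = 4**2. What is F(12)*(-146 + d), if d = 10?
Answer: -2176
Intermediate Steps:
F(J) = 16
F(12)*(-146 + d) = 16*(-146 + 10) = 16*(-136) = -2176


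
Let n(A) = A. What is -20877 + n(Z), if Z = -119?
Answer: -20996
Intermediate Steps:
-20877 + n(Z) = -20877 - 119 = -20996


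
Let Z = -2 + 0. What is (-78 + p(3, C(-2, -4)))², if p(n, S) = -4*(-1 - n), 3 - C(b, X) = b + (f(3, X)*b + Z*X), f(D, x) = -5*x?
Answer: 3844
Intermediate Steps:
Z = -2
C(b, X) = 3 - b + 2*X + 5*X*b (C(b, X) = 3 - (b + ((-5*X)*b - 2*X)) = 3 - (b + (-5*X*b - 2*X)) = 3 - (b + (-2*X - 5*X*b)) = 3 - (b - 2*X - 5*X*b) = 3 + (-b + 2*X + 5*X*b) = 3 - b + 2*X + 5*X*b)
p(n, S) = 4 + 4*n
(-78 + p(3, C(-2, -4)))² = (-78 + (4 + 4*3))² = (-78 + (4 + 12))² = (-78 + 16)² = (-62)² = 3844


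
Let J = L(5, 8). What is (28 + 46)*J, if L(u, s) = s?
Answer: 592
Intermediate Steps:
J = 8
(28 + 46)*J = (28 + 46)*8 = 74*8 = 592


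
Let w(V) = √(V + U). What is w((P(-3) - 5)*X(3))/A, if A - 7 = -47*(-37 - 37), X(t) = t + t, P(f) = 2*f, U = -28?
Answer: I*√94/3485 ≈ 0.002782*I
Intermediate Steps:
X(t) = 2*t
A = 3485 (A = 7 - 47*(-37 - 37) = 7 - 47*(-74) = 7 + 3478 = 3485)
w(V) = √(-28 + V) (w(V) = √(V - 28) = √(-28 + V))
w((P(-3) - 5)*X(3))/A = √(-28 + (2*(-3) - 5)*(2*3))/3485 = √(-28 + (-6 - 5)*6)*(1/3485) = √(-28 - 11*6)*(1/3485) = √(-28 - 66)*(1/3485) = √(-94)*(1/3485) = (I*√94)*(1/3485) = I*√94/3485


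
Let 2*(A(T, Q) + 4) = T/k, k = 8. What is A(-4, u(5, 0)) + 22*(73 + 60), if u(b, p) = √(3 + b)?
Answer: 11687/4 ≈ 2921.8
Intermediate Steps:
A(T, Q) = -4 + T/16 (A(T, Q) = -4 + (T/8)/2 = -4 + T/16)
A(-4, u(5, 0)) + 22*(73 + 60) = (-4 + (1/16)*(-4)) + 22*(73 + 60) = (-4 - ¼) + 22*133 = -17/4 + 2926 = 11687/4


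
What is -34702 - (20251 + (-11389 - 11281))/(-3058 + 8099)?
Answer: -174930363/5041 ≈ -34702.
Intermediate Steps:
-34702 - (20251 + (-11389 - 11281))/(-3058 + 8099) = -34702 - (20251 - 22670)/5041 = -34702 - (-2419)/5041 = -34702 - 1*(-2419/5041) = -34702 + 2419/5041 = -174930363/5041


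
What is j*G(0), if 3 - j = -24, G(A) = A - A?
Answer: 0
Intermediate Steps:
G(A) = 0
j = 27 (j = 3 - 1*(-24) = 3 + 24 = 27)
j*G(0) = 27*0 = 0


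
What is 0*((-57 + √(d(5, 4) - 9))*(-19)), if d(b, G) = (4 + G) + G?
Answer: 0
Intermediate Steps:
d(b, G) = 4 + 2*G
0*((-57 + √(d(5, 4) - 9))*(-19)) = 0*((-57 + √((4 + 2*4) - 9))*(-19)) = 0*((-57 + √((4 + 8) - 9))*(-19)) = 0*((-57 + √(12 - 9))*(-19)) = 0*((-57 + √3)*(-19)) = 0*(1083 - 19*√3) = 0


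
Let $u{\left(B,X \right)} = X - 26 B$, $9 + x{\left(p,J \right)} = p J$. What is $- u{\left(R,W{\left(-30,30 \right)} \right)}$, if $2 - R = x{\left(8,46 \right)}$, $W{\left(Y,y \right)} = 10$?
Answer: $-9292$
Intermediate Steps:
$x{\left(p,J \right)} = -9 + J p$ ($x{\left(p,J \right)} = -9 + p J = -9 + J p$)
$R = -357$ ($R = 2 - \left(-9 + 46 \cdot 8\right) = 2 - \left(-9 + 368\right) = 2 - 359 = -357$)
$- u{\left(R,W{\left(-30,30 \right)} \right)} = - (10 - -9282) = - (10 + 9282) = \left(-1\right) 9292 = -9292$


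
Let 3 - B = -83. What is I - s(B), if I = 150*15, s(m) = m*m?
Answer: -5146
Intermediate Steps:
B = 86 (B = 3 - 1*(-83) = 3 + 83 = 86)
s(m) = m**2
I = 2250
I - s(B) = 2250 - 1*86**2 = 2250 - 1*7396 = 2250 - 7396 = -5146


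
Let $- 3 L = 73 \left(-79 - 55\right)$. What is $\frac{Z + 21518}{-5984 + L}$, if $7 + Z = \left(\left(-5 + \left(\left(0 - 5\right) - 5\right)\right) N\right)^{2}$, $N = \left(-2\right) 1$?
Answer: $- \frac{67233}{8170} \approx -8.2292$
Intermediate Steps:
$N = -2$
$Z = 893$ ($Z = -7 + \left(\left(-5 + \left(\left(0 - 5\right) - 5\right)\right) \left(-2\right)\right)^{2} = -7 + \left(\left(-5 - 10\right) \left(-2\right)\right)^{2} = -7 + \left(\left(-15\right) \left(-2\right)\right)^{2} = -7 + 30^{2} = -7 + 900 = 893$)
$L = \frac{9782}{3}$ ($L = - \frac{73 \left(-79 - 55\right)}{3} = - \frac{73 \left(-134\right)}{3} = \left(- \frac{1}{3}\right) \left(-9782\right) = \frac{9782}{3} \approx 3260.7$)
$\frac{Z + 21518}{-5984 + L} = \frac{893 + 21518}{-5984 + \frac{9782}{3}} = \frac{22411}{- \frac{8170}{3}} = 22411 \left(- \frac{3}{8170}\right) = - \frac{67233}{8170}$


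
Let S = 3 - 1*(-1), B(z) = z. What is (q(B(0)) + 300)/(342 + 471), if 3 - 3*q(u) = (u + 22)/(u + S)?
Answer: 1795/4878 ≈ 0.36798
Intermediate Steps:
S = 4 (S = 3 + 1 = 4)
q(u) = 1 - (22 + u)/(3*(4 + u)) (q(u) = 1 - (u + 22)/(3*(u + 4)) = 1 - (22 + u)/(3*(4 + u)))
(q(B(0)) + 300)/(342 + 471) = (2*(-5 + 0)/(3*(4 + 0)) + 300)/(342 + 471) = ((⅔)*(-5)/4 + 300)/813 = ((⅔)*(¼)*(-5) + 300)*(1/813) = (-⅚ + 300)*(1/813) = (1795/6)*(1/813) = 1795/4878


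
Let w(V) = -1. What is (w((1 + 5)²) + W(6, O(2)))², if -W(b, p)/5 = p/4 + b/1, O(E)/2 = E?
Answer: 1296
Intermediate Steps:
O(E) = 2*E
W(b, p) = -5*b - 5*p/4 (W(b, p) = -5*(p/4 + b/1) = -5*(p*(¼) + b*1) = -5*(p/4 + b) = -5*(b + p/4) = -5*b - 5*p/4)
(w((1 + 5)²) + W(6, O(2)))² = (-1 + (-5*6 - 5*2/2))² = (-1 + (-30 - 5/4*4))² = (-1 + (-30 - 5))² = (-1 - 35)² = (-36)² = 1296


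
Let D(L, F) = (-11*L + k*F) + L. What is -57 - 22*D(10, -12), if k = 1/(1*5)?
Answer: 10979/5 ≈ 2195.8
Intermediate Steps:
k = ⅕ (k = 1/5 = ⅕ ≈ 0.20000)
D(L, F) = -10*L + F/5 (D(L, F) = (-11*L + F/5) + L = -10*L + F/5)
-57 - 22*D(10, -12) = -57 - 22*(-10*10 + (⅕)*(-12)) = -57 - 22*(-100 - 12/5) = -57 - 22*(-512/5) = -57 + 11264/5 = 10979/5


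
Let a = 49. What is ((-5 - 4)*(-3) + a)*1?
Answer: 76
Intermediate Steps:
((-5 - 4)*(-3) + a)*1 = ((-5 - 4)*(-3) + 49)*1 = (-9*(-3) + 49)*1 = (27 + 49)*1 = 76*1 = 76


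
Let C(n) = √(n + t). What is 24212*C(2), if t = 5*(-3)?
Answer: 24212*I*√13 ≈ 87298.0*I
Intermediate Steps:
t = -15
C(n) = √(-15 + n) (C(n) = √(n - 15) = √(-15 + n))
24212*C(2) = 24212*√(-15 + 2) = 24212*√(-13) = 24212*(I*√13) = 24212*I*√13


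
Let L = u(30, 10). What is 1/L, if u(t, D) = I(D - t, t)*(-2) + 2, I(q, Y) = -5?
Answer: 1/12 ≈ 0.083333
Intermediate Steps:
u(t, D) = 12 (u(t, D) = -5*(-2) + 2 = 10 + 2 = 12)
L = 12
1/L = 1/12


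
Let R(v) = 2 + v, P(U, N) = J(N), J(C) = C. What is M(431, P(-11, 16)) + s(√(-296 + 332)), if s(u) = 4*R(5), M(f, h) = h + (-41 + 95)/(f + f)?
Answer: 18991/431 ≈ 44.063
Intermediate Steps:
P(U, N) = N
M(f, h) = h + 27/f (M(f, h) = h + 54/((2*f)) = h + 54*(1/(2*f)) = h + 27/f)
s(u) = 28 (s(u) = 4*(2 + 5) = 4*7 = 28)
M(431, P(-11, 16)) + s(√(-296 + 332)) = (16 + 27/431) + 28 = 6923/431 + 28 = 18991/431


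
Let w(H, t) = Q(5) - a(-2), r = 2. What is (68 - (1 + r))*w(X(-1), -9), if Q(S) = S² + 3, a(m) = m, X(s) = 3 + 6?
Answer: 1950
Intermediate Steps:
X(s) = 9
Q(S) = 3 + S²
w(H, t) = 30 (w(H, t) = (3 + 5²) - 1*(-2) = (3 + 25) + 2 = 28 + 2 = 30)
(68 - (1 + r))*w(X(-1), -9) = (68 - (1 + 2))*30 = (68 - 1*3)*30 = (68 - 3)*30 = 65*30 = 1950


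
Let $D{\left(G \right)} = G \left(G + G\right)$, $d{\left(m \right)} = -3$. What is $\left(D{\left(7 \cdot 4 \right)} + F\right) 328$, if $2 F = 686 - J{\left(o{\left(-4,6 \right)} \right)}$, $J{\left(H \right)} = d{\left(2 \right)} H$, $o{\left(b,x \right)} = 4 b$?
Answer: $618936$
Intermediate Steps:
$D{\left(G \right)} = 2 G^{2}$ ($D{\left(G \right)} = G 2 G = 2 G^{2}$)
$J{\left(H \right)} = - 3 H$
$F = 319$ ($F = \frac{686 - - 3 \cdot 4 \left(-4\right)}{2} = \frac{686 - \left(-3\right) \left(-16\right)}{2} = \frac{686 - 48}{2} = \frac{1}{2} \cdot 638 = 319$)
$\left(D{\left(7 \cdot 4 \right)} + F\right) 328 = \left(2 \left(7 \cdot 4\right)^{2} + 319\right) 328 = \left(2 \cdot 28^{2} + 319\right) 328 = \left(2 \cdot 784 + 319\right) 328 = \left(1568 + 319\right) 328 = 1887 \cdot 328 = 618936$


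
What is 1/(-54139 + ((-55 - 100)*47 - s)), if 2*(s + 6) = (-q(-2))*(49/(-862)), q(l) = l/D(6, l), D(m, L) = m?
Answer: -5172/317653847 ≈ -1.6282e-5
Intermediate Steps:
q(l) = l/6
s = -31081/5172 (s = -6 + ((-(-2)/6)*(49/(-862)))/2 = -6 + ((-1*(-1/3))*(49*(-1/862)))/2 = -6 + ((1/3)*(-49/862))/2 = -6 + (1/2)*(-49/2586) = -6 - 49/5172 = -31081/5172 ≈ -6.0095)
1/(-54139 + ((-55 - 100)*47 - s)) = 1/(-54139 + ((-55 - 100)*47 - 1*(-31081/5172))) = 1/(-54139 + (-155*47 + 31081/5172)) = 1/(-54139 + (-7285 + 31081/5172)) = 1/(-54139 - 37646939/5172) = 1/(-317653847/5172) = -5172/317653847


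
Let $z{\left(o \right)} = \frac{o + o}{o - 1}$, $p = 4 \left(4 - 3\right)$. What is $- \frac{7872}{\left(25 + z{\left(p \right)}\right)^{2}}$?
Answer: $- \frac{70848}{6889} \approx -10.284$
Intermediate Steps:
$p = 4$ ($p = 4 \left(4 - 3\right) = 4 \cdot 1 = 4$)
$z{\left(o \right)} = \frac{2 o}{-1 + o}$
$- \frac{7872}{\left(25 + z{\left(p \right)}\right)^{2}} = - \frac{7872}{\left(25 + 2 \cdot 4 \frac{1}{-1 + 4}\right)^{2}} = - \frac{7872}{\left(25 + 2 \cdot 4 \cdot \frac{1}{3}\right)^{2}} = - \frac{7872}{\left(25 + \frac{8}{3}\right)^{2}} = - \frac{7872}{\left(\frac{83}{3}\right)^{2}} = - \frac{7872}{\frac{6889}{9}} = \left(-7872\right) \frac{9}{6889} = - \frac{70848}{6889}$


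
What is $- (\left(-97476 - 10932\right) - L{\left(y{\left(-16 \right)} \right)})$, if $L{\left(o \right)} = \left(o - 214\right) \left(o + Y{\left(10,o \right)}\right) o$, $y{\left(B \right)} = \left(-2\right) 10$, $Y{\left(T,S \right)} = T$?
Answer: $61608$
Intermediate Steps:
$y{\left(B \right)} = -20$
$L{\left(o \right)} = o \left(-214 + o\right) \left(10 + o\right)$ ($L{\left(o \right)} = \left(o - 214\right) \left(o + 10\right) o = \left(-214 + o\right) \left(10 + o\right) o = o \left(-214 + o\right) \left(10 + o\right)$)
$- (\left(-97476 - 10932\right) - L{\left(y{\left(-16 \right)} \right)}) = - (\left(-97476 - 10932\right) - - 20 \left(-2140 + \left(-20\right)^{2} - -4080\right)) = - (\left(-97476 - 10932\right) - - 20 \left(-2140 + 400 + 4080\right)) = - (-108408 - \left(-20\right) 2340) = - (-108408 - -46800) = - (-108408 + 46800) = \left(-1\right) \left(-61608\right) = 61608$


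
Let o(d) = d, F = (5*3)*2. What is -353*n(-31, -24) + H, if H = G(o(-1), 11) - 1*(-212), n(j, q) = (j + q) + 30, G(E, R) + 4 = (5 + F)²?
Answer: 10258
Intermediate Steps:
F = 30 (F = 15*2 = 30)
G(E, R) = 1221 (G(E, R) = -4 + (5 + 30)² = -4 + 35² = -4 + 1225 = 1221)
n(j, q) = 30 + j + q
H = 1433 (H = 1221 - 1*(-212) = 1221 + 212 = 1433)
-353*n(-31, -24) + H = -353*(30 - 31 - 24) + 1433 = -353*(-25) + 1433 = 8825 + 1433 = 10258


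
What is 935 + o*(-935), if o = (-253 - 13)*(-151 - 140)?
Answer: -72373675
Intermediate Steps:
o = 77406 (o = -266*(-291) = 77406)
935 + o*(-935) = 935 + 77406*(-935) = 935 - 72374610 = -72373675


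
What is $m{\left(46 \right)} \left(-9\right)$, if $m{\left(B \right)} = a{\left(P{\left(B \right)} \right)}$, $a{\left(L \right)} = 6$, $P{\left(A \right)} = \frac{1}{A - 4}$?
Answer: $-54$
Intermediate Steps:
$P{\left(A \right)} = \frac{1}{-4 + A}$
$m{\left(B \right)} = 6$
$m{\left(46 \right)} \left(-9\right) = 6 \left(-9\right) = -54$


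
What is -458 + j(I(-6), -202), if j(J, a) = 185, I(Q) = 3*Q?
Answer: -273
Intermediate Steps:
-458 + j(I(-6), -202) = -458 + 185 = -273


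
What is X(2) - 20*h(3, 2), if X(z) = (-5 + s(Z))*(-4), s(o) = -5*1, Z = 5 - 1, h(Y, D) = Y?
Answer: -20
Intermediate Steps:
Z = 4
s(o) = -5
X(z) = 40 (X(z) = (-5 - 5)*(-4) = -10*(-4) = 40)
X(2) - 20*h(3, 2) = 40 - 20*3 = 40 - 60 = -20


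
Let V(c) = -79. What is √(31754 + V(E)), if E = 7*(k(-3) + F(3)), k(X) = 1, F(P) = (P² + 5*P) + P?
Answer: 5*√1267 ≈ 177.97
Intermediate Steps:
F(P) = P² + 6*P
E = 196 (E = 7*(1 + 3*(6 + 3)) = 7*(1 + 3*9) = 7*(1 + 27) = 7*28 = 196)
√(31754 + V(E)) = √(31754 - 79) = √31675 = 5*√1267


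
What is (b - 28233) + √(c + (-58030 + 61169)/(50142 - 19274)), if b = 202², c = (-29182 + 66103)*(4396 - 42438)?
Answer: 12571 + I*√334575232436963129/15434 ≈ 12571.0 + 37477.0*I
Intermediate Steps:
c = -1404548682 (c = 36921*(-38042) = -1404548682)
b = 40804
(b - 28233) + √(c + (-58030 + 61169)/(50142 - 19274)) = (40804 - 28233) + √(-1404548682 + (-58030 + 61169)/(50142 - 19274)) = 12571 + √(-1404548682 + 3139/30868) = 12571 + √(-43355608712837/30868) = 12571 + I*√334575232436963129/15434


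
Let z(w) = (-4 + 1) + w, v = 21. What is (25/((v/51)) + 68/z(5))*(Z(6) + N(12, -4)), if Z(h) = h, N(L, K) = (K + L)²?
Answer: 6630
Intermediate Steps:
z(w) = -3 + w
(25/((v/51)) + 68/z(5))*(Z(6) + N(12, -4)) = (25/((21/51)) + 68/(-3 + 5))*(6 + (-4 + 12)²) = (25/((21*(1/51))) + 68/2)*(6 + 8²) = (25/(7/17) + 68*(½))*(6 + 64) = (25*(17/7) + 34)*70 = (425/7 + 34)*70 = (663/7)*70 = 6630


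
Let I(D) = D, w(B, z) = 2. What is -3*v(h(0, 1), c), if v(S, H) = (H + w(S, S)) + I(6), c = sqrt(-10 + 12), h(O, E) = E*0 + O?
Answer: -24 - 3*sqrt(2) ≈ -28.243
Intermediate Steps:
h(O, E) = O (h(O, E) = 0 + O = O)
c = sqrt(2) ≈ 1.4142
v(S, H) = 8 + H (v(S, H) = (H + 2) + 6 = (2 + H) + 6 = 8 + H)
-3*v(h(0, 1), c) = -3*(8 + sqrt(2)) = -24 - 3*sqrt(2)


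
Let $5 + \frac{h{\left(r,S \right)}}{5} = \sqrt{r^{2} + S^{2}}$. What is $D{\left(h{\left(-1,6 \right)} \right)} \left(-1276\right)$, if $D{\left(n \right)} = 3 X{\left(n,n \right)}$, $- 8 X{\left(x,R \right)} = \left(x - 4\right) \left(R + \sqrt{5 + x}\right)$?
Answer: $789525 - 129195 \sqrt{37} - \frac{27753 \sqrt{-20 + 5 \sqrt{37}}}{2} + \frac{4785 \sqrt{-740 + 185 \sqrt{37}}}{2} \approx 5845.6$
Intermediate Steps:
$X{\left(x,R \right)} = - \frac{\left(-4 + x\right) \left(R + \sqrt{5 + x}\right)}{8}$ ($X{\left(x,R \right)} = - \frac{\left(x - 4\right) \left(R + \sqrt{5 + x}\right)}{8} = - \frac{\left(-4 + x\right) \left(R + \sqrt{5 + x}\right)}{8}$)
$h{\left(r,S \right)} = -25 + 5 \sqrt{S^{2} + r^{2}}$ ($h{\left(r,S \right)} = -25 + 5 \sqrt{r^{2} + S^{2}} = -25 + 5 \sqrt{S^{2} + r^{2}}$)
$D{\left(n \right)} = - \frac{3 n^{2}}{8} + \frac{3 n}{2} + \frac{3 \sqrt{5 + n}}{2} - \frac{3 n \sqrt{5 + n}}{8}$ ($D{\left(n \right)} = 3 \left(\frac{n}{2} + \frac{\sqrt{5 + n}}{2} - \frac{n n}{8} - \frac{n \sqrt{5 + n}}{8}\right) = 3 \left(\frac{n}{2} + \frac{\sqrt{5 + n}}{2} - \frac{n^{2}}{8} - \frac{n \sqrt{5 + n}}{8}\right) = - \frac{3 n^{2}}{8} + \frac{3 n}{2} + \frac{3 \sqrt{5 + n}}{2} - \frac{3 n \sqrt{5 + n}}{8}$)
$D{\left(h{\left(-1,6 \right)} \right)} \left(-1276\right) = \left(- \frac{3 \left(-25 + 5 \sqrt{6^{2} + \left(-1\right)^{2}}\right)^{2}}{8} + \frac{3 \left(-25 + 5 \sqrt{6^{2} + \left(-1\right)^{2}}\right)}{2} + \frac{3 \sqrt{5 - \left(25 - 5 \sqrt{6^{2} + \left(-1\right)^{2}}\right)}}{2} - \frac{3 \left(-25 + 5 \sqrt{6^{2} + \left(-1\right)^{2}}\right) \sqrt{5 - \left(25 - 5 \sqrt{6^{2} + \left(-1\right)^{2}}\right)}}{8}\right) \left(-1276\right) = \left(- \frac{3 \left(-25 + 5 \sqrt{36 + 1}\right)^{2}}{8} + \frac{3 \left(-25 + 5 \sqrt{36 + 1}\right)}{2} + \frac{3 \sqrt{5 - \left(25 - 5 \sqrt{36 + 1}\right)}}{2} - \frac{3 \left(-25 + 5 \sqrt{36 + 1}\right) \sqrt{5 - \left(25 - 5 \sqrt{36 + 1}\right)}}{8}\right) \left(-1276\right) = \left(- \frac{3 \left(-25 + 5 \sqrt{37}\right)^{2}}{8} + \frac{3 \left(-25 + 5 \sqrt{37}\right)}{2} + \frac{3 \sqrt{5 - \left(25 - 5 \sqrt{37}\right)}}{2} - \frac{3 \left(-25 + 5 \sqrt{37}\right) \sqrt{5 - \left(25 - 5 \sqrt{37}\right)}}{8}\right) \left(-1276\right) = \left(- \frac{3 \left(-25 + 5 \sqrt{37}\right)^{2}}{8} - \left(\frac{75}{2} - \frac{15 \sqrt{37}}{2}\right) + \frac{3 \sqrt{-20 + 5 \sqrt{37}}}{2} - \frac{3 \left(-25 + 5 \sqrt{37}\right) \sqrt{-20 + 5 \sqrt{37}}}{8}\right) \left(-1276\right) = \left(- \frac{3 \left(-25 + 5 \sqrt{37}\right)^{2}}{8} - \left(\frac{75}{2} - \frac{15 \sqrt{37}}{2}\right) + \frac{3 \sqrt{-20 + 5 \sqrt{37}}}{2} - \frac{3 \sqrt{-20 + 5 \sqrt{37}} \left(-25 + 5 \sqrt{37}\right)}{8}\right) \left(-1276\right) = \left(- \frac{75}{2} - \frac{3 \left(-25 + 5 \sqrt{37}\right)^{2}}{8} + \frac{3 \sqrt{-20 + 5 \sqrt{37}}}{2} + \frac{15 \sqrt{37}}{2} - \frac{3 \sqrt{-20 + 5 \sqrt{37}} \left(-25 + 5 \sqrt{37}\right)}{8}\right) \left(-1276\right) = 47850 - 9570 \sqrt{37} - 1914 \sqrt{-20 + 5 \sqrt{37}} + \frac{957 \left(-25 + 5 \sqrt{37}\right)^{2}}{2} + \frac{957 \sqrt{-20 + 5 \sqrt{37}} \left(-25 + 5 \sqrt{37}\right)}{2}$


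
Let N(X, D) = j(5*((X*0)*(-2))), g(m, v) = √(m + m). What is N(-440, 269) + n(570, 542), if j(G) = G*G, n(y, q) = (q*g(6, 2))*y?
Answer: 617880*√3 ≈ 1.0702e+6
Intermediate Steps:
g(m, v) = √2*√m (g(m, v) = √(2*m) = √2*√m)
n(y, q) = 2*q*y*√3 (n(y, q) = (q*(√2*√6))*y = (q*(2*√3))*y = (2*q*√3)*y = 2*q*y*√3)
j(G) = G²
N(X, D) = 0 (N(X, D) = (5*((X*0)*(-2)))² = (5*(0*(-2)))² = (5*0)² = 0² = 0)
N(-440, 269) + n(570, 542) = 0 + 2*542*570*√3 = 0 + 617880*√3 = 617880*√3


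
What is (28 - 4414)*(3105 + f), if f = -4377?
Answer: 5578992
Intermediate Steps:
(28 - 4414)*(3105 + f) = (28 - 4414)*(3105 - 4377) = -4386*(-1272) = 5578992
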